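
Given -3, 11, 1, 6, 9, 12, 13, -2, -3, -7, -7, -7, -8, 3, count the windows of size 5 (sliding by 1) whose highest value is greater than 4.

(-3, 11, 1, 6, 9) → max 11  > 4 ✓
(11, 1, 6, 9, 12) → max 12  > 4 ✓
(1, 6, 9, 12, 13) → max 13  > 4 ✓
(6, 9, 12, 13, -2) → max 13  > 4 ✓
(9, 12, 13, -2, -3) → max 13  > 4 ✓
(12, 13, -2, -3, -7) → max 13  > 4 ✓
(13, -2, -3, -7, -7) → max 13  > 4 ✓
(-2, -3, -7, -7, -7) → max -2
(-3, -7, -7, -7, -8) → max -3
(-7, -7, -7, -8, 3) → max 3
7 windows satisfy the condition.

7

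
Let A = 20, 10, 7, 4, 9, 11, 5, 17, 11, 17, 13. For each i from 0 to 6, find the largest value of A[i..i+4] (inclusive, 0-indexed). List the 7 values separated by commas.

20, 11, 11, 17, 17, 17, 17

(20, 10, 7, 4, 9) → max 20
(10, 7, 4, 9, 11) → max 11
(7, 4, 9, 11, 5) → max 11
(4, 9, 11, 5, 17) → max 17
(9, 11, 5, 17, 11) → max 17
(11, 5, 17, 11, 17) → max 17
(5, 17, 11, 17, 13) → max 17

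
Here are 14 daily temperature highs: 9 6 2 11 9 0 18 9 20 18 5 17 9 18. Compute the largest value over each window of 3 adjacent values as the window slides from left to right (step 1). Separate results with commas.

(9, 6, 2) → max 9
(6, 2, 11) → max 11
(2, 11, 9) → max 11
(11, 9, 0) → max 11
(9, 0, 18) → max 18
(0, 18, 9) → max 18
(18, 9, 20) → max 20
(9, 20, 18) → max 20
(20, 18, 5) → max 20
(18, 5, 17) → max 18
(5, 17, 9) → max 17
(17, 9, 18) → max 18

9, 11, 11, 11, 18, 18, 20, 20, 20, 18, 17, 18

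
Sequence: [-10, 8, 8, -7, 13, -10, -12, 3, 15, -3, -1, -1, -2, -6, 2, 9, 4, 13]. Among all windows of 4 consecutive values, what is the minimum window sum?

-10 8 8 -7 → sum -1
8 8 -7 13 → sum 22
8 -7 13 -10 → sum 4
-7 13 -10 -12 → sum -16
13 -10 -12 3 → sum -6
-10 -12 3 15 → sum -4
-12 3 15 -3 → sum 3
3 15 -3 -1 → sum 14
15 -3 -1 -1 → sum 10
-3 -1 -1 -2 → sum -7
-1 -1 -2 -6 → sum -10
-1 -2 -6 2 → sum -7
-2 -6 2 9 → sum 3
-6 2 9 4 → sum 9
2 9 4 13 → sum 28
Minimum of these is -16.

-16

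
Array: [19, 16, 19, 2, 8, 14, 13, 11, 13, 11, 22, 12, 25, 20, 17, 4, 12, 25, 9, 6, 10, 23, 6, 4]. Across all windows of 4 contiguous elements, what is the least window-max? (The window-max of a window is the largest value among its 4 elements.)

[19, 16, 19, 2] → max 19
[16, 19, 2, 8] → max 19
[19, 2, 8, 14] → max 19
[2, 8, 14, 13] → max 14
[8, 14, 13, 11] → max 14
[14, 13, 11, 13] → max 14
[13, 11, 13, 11] → max 13
[11, 13, 11, 22] → max 22
[13, 11, 22, 12] → max 22
[11, 22, 12, 25] → max 25
[22, 12, 25, 20] → max 25
[12, 25, 20, 17] → max 25
[25, 20, 17, 4] → max 25
[20, 17, 4, 12] → max 20
[17, 4, 12, 25] → max 25
[4, 12, 25, 9] → max 25
[12, 25, 9, 6] → max 25
[25, 9, 6, 10] → max 25
[9, 6, 10, 23] → max 23
[6, 10, 23, 6] → max 23
[10, 23, 6, 4] → max 23
Least of these is 13.

13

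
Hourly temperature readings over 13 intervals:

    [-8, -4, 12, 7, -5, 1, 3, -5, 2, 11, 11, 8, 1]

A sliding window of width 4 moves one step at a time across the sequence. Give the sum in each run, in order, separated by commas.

(-8, -4, 12, 7) → sum 7
(-4, 12, 7, -5) → sum 10
(12, 7, -5, 1) → sum 15
(7, -5, 1, 3) → sum 6
(-5, 1, 3, -5) → sum -6
(1, 3, -5, 2) → sum 1
(3, -5, 2, 11) → sum 11
(-5, 2, 11, 11) → sum 19
(2, 11, 11, 8) → sum 32
(11, 11, 8, 1) → sum 31

7, 10, 15, 6, -6, 1, 11, 19, 32, 31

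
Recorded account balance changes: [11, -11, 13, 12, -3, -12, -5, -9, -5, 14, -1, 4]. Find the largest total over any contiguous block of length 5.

11 -11 13 12 -3 → sum 22
-11 13 12 -3 -12 → sum -1
13 12 -3 -12 -5 → sum 5
12 -3 -12 -5 -9 → sum -17
-3 -12 -5 -9 -5 → sum -34
-12 -5 -9 -5 14 → sum -17
-5 -9 -5 14 -1 → sum -6
-9 -5 14 -1 4 → sum 3
Largest of these is 22.

22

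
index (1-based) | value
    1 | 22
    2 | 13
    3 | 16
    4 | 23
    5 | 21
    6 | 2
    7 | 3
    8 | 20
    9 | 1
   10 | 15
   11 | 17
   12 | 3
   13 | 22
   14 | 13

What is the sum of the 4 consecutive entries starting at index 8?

53

Elements at indices 8..11: 20, 1, 15, 17
sum(20, 1, 15, 17) = 53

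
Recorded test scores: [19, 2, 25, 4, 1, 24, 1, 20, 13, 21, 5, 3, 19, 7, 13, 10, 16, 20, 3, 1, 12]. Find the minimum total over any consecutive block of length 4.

[19, 2, 25, 4] → sum 50
[2, 25, 4, 1] → sum 32
[25, 4, 1, 24] → sum 54
[4, 1, 24, 1] → sum 30
[1, 24, 1, 20] → sum 46
[24, 1, 20, 13] → sum 58
[1, 20, 13, 21] → sum 55
[20, 13, 21, 5] → sum 59
[13, 21, 5, 3] → sum 42
[21, 5, 3, 19] → sum 48
[5, 3, 19, 7] → sum 34
[3, 19, 7, 13] → sum 42
[19, 7, 13, 10] → sum 49
[7, 13, 10, 16] → sum 46
[13, 10, 16, 20] → sum 59
[10, 16, 20, 3] → sum 49
[16, 20, 3, 1] → sum 40
[20, 3, 1, 12] → sum 36
Minimum of these is 30.

30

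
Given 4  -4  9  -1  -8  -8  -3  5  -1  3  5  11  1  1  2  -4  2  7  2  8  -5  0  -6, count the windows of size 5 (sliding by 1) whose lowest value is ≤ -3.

(4, -4, 9, -1, -8) → min -8  ≤ -3 ✓
(-4, 9, -1, -8, -8) → min -8  ≤ -3 ✓
(9, -1, -8, -8, -3) → min -8  ≤ -3 ✓
(-1, -8, -8, -3, 5) → min -8  ≤ -3 ✓
(-8, -8, -3, 5, -1) → min -8  ≤ -3 ✓
(-8, -3, 5, -1, 3) → min -8  ≤ -3 ✓
(-3, 5, -1, 3, 5) → min -3  ≤ -3 ✓
(5, -1, 3, 5, 11) → min -1
(-1, 3, 5, 11, 1) → min -1
(3, 5, 11, 1, 1) → min 1
(5, 11, 1, 1, 2) → min 1
(11, 1, 1, 2, -4) → min -4  ≤ -3 ✓
(1, 1, 2, -4, 2) → min -4  ≤ -3 ✓
(1, 2, -4, 2, 7) → min -4  ≤ -3 ✓
(2, -4, 2, 7, 2) → min -4  ≤ -3 ✓
(-4, 2, 7, 2, 8) → min -4  ≤ -3 ✓
(2, 7, 2, 8, -5) → min -5  ≤ -3 ✓
(7, 2, 8, -5, 0) → min -5  ≤ -3 ✓
(2, 8, -5, 0, -6) → min -6  ≤ -3 ✓
15 windows satisfy the condition.

15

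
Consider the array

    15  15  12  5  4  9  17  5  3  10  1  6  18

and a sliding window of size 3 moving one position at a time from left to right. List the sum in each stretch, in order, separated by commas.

42, 32, 21, 18, 30, 31, 25, 18, 14, 17, 25

15 15 12 → sum 42
15 12 5 → sum 32
12 5 4 → sum 21
5 4 9 → sum 18
4 9 17 → sum 30
9 17 5 → sum 31
17 5 3 → sum 25
5 3 10 → sum 18
3 10 1 → sum 14
10 1 6 → sum 17
1 6 18 → sum 25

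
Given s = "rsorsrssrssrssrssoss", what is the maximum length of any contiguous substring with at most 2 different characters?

14

Extend right; when distinct count exceeds 2, shrink from the left:
[r] 1 distinct, len 1
[r, s] 2 distinct, len 2
[s, o] 2 distinct, len 2
[o, r] 2 distinct, len 2
[r, s] 2 distinct, len 2
[r, s, r] 2 distinct, len 3
[r, s, r, s] 2 distinct, len 4
[r, s, r, s, s] 2 distinct, len 5
[r, s, r, s, s, r] 2 distinct, len 6
[r, s, r, s, s, r, s] 2 distinct, len 7
[r, s, r, s, s, r, s, s] 2 distinct, len 8
[r, s, r, s, s, r, s, s, r] 2 distinct, len 9
[r, s, r, s, s, r, s, s, r, s] 2 distinct, len 10
[r, s, r, s, s, r, s, s, r, s, s] 2 distinct, len 11
[r, s, r, s, s, r, s, s, r, s, s, r] 2 distinct, len 12
[r, s, r, s, s, r, s, s, r, s, s, r, s] 2 distinct, len 13
[r, s, r, s, s, r, s, s, r, s, s, r, s, s] 2 distinct, len 14
[s, s, o] 2 distinct, len 3
[s, s, o, s] 2 distinct, len 4
[s, s, o, s, s] 2 distinct, len 5
Longest length with ≤2 distinct: 14.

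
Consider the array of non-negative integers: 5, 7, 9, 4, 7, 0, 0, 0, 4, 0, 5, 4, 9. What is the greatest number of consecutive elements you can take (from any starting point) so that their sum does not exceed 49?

12

→ 5: sum 5, len 1
→ 7: sum 12, len 2
→ 9: sum 21, len 3
→ 4: sum 25, len 4
→ 7: sum 32, len 5
→ 0: sum 32, len 6
→ 0: sum 32, len 7
→ 0: sum 32, len 8
→ 4: sum 36, len 9
→ 0: sum 36, len 10
→ 5: sum 41, len 11
→ 4: sum 45, len 12
→ 9 (dropped 5): sum 49, len 12
Longest length seen: 12.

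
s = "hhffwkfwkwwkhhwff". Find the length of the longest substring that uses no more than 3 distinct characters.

Extend right; when distinct count exceeds 3, shrink from the left:
[h] 1 distinct, len 1
[h, h] 1 distinct, len 2
[h, h, f] 2 distinct, len 3
[h, h, f, f] 2 distinct, len 4
[h, h, f, f, w] 3 distinct, len 5
[f, f, w, k] 3 distinct, len 4
[f, f, w, k, f] 3 distinct, len 5
[f, f, w, k, f, w] 3 distinct, len 6
[f, f, w, k, f, w, k] 3 distinct, len 7
[f, f, w, k, f, w, k, w] 3 distinct, len 8
[f, f, w, k, f, w, k, w, w] 3 distinct, len 9
[f, f, w, k, f, w, k, w, w, k] 3 distinct, len 10
[w, k, w, w, k, h] 3 distinct, len 6
[w, k, w, w, k, h, h] 3 distinct, len 7
[w, k, w, w, k, h, h, w] 3 distinct, len 8
[h, h, w, f] 3 distinct, len 4
[h, h, w, f, f] 3 distinct, len 5
Longest length with ≤3 distinct: 10.

10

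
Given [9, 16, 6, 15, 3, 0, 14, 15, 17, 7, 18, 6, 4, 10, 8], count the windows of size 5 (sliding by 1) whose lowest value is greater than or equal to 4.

5

9 16 6 15 3 → min 3
16 6 15 3 0 → min 0
6 15 3 0 14 → min 0
15 3 0 14 15 → min 0
3 0 14 15 17 → min 0
0 14 15 17 7 → min 0
14 15 17 7 18 → min 7  ≥ 4 ✓
15 17 7 18 6 → min 6  ≥ 4 ✓
17 7 18 6 4 → min 4  ≥ 4 ✓
7 18 6 4 10 → min 4  ≥ 4 ✓
18 6 4 10 8 → min 4  ≥ 4 ✓
5 windows satisfy the condition.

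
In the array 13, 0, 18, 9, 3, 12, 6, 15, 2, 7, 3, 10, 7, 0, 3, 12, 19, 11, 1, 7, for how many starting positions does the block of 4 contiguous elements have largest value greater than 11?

[13, 0, 18, 9] → max 18  > 11 ✓
[0, 18, 9, 3] → max 18  > 11 ✓
[18, 9, 3, 12] → max 18  > 11 ✓
[9, 3, 12, 6] → max 12  > 11 ✓
[3, 12, 6, 15] → max 15  > 11 ✓
[12, 6, 15, 2] → max 15  > 11 ✓
[6, 15, 2, 7] → max 15  > 11 ✓
[15, 2, 7, 3] → max 15  > 11 ✓
[2, 7, 3, 10] → max 10
[7, 3, 10, 7] → max 10
[3, 10, 7, 0] → max 10
[10, 7, 0, 3] → max 10
[7, 0, 3, 12] → max 12  > 11 ✓
[0, 3, 12, 19] → max 19  > 11 ✓
[3, 12, 19, 11] → max 19  > 11 ✓
[12, 19, 11, 1] → max 19  > 11 ✓
[19, 11, 1, 7] → max 19  > 11 ✓
13 windows satisfy the condition.

13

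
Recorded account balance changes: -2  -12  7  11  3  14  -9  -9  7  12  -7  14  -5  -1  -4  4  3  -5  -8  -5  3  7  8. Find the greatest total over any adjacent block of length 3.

Window sums for each of the 21 positions:
[-2, -12, 7] → sum -7
[-12, 7, 11] → sum 6
[7, 11, 3] → sum 21
[11, 3, 14] → sum 28
[3, 14, -9] → sum 8
[14, -9, -9] → sum -4
[-9, -9, 7] → sum -11
[-9, 7, 12] → sum 10
[7, 12, -7] → sum 12
[12, -7, 14] → sum 19
[-7, 14, -5] → sum 2
[14, -5, -1] → sum 8
[-5, -1, -4] → sum -10
[-1, -4, 4] → sum -1
[-4, 4, 3] → sum 3
[4, 3, -5] → sum 2
[3, -5, -8] → sum -10
[-5, -8, -5] → sum -18
[-8, -5, 3] → sum -10
[-5, 3, 7] → sum 5
[3, 7, 8] → sum 18
Greatest of these is 28.

28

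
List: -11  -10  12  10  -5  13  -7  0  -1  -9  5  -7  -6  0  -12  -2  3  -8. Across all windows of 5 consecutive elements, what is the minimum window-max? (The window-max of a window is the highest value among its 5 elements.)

-11 -10 12 10 -5 → max 12
-10 12 10 -5 13 → max 13
12 10 -5 13 -7 → max 13
10 -5 13 -7 0 → max 13
-5 13 -7 0 -1 → max 13
13 -7 0 -1 -9 → max 13
-7 0 -1 -9 5 → max 5
0 -1 -9 5 -7 → max 5
-1 -9 5 -7 -6 → max 5
-9 5 -7 -6 0 → max 5
5 -7 -6 0 -12 → max 5
-7 -6 0 -12 -2 → max 0
-6 0 -12 -2 3 → max 3
0 -12 -2 3 -8 → max 3
Minimum of these is 0.

0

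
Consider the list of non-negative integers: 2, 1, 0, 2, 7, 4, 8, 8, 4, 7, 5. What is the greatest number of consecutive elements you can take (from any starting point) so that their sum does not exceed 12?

5

→ 2: sum 2, len 1
→ 1: sum 3, len 2
→ 0: sum 3, len 3
→ 2: sum 5, len 4
→ 7: sum 12, len 5
→ 4 (dropped 2, 1, 0, 2): sum 11, len 2
→ 8 (dropped 7): sum 12, len 2
→ 8 (dropped 4, 8): sum 8, len 1
→ 4: sum 12, len 2
→ 7 (dropped 8): sum 11, len 2
→ 5 (dropped 4): sum 12, len 2
Longest length seen: 5.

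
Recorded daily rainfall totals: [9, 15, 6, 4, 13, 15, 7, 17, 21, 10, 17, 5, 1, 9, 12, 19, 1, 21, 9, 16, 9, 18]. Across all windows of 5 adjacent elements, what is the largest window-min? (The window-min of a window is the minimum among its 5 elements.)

[9, 15, 6, 4, 13] → min 4
[15, 6, 4, 13, 15] → min 4
[6, 4, 13, 15, 7] → min 4
[4, 13, 15, 7, 17] → min 4
[13, 15, 7, 17, 21] → min 7
[15, 7, 17, 21, 10] → min 7
[7, 17, 21, 10, 17] → min 7
[17, 21, 10, 17, 5] → min 5
[21, 10, 17, 5, 1] → min 1
[10, 17, 5, 1, 9] → min 1
[17, 5, 1, 9, 12] → min 1
[5, 1, 9, 12, 19] → min 1
[1, 9, 12, 19, 1] → min 1
[9, 12, 19, 1, 21] → min 1
[12, 19, 1, 21, 9] → min 1
[19, 1, 21, 9, 16] → min 1
[1, 21, 9, 16, 9] → min 1
[21, 9, 16, 9, 18] → min 9
Largest of these is 9.

9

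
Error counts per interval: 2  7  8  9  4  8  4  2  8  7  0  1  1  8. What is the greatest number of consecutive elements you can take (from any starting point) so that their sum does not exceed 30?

[2] sum 2 len 1
[2, 7] sum 9 len 2
[2, 7, 8] sum 17 len 3
[2, 7, 8, 9] sum 26 len 4
[2, 7, 8, 9, 4] sum 30 len 5
[8, 9, 4, 8] sum 29 len 4
[9, 4, 8, 4] sum 25 len 4
[9, 4, 8, 4, 2] sum 27 len 5
[4, 8, 4, 2, 8] sum 26 len 5
[8, 4, 2, 8, 7] sum 29 len 5
[8, 4, 2, 8, 7, 0] sum 29 len 6
[8, 4, 2, 8, 7, 0, 1] sum 30 len 7
[4, 2, 8, 7, 0, 1, 1] sum 23 len 7
[2, 8, 7, 0, 1, 1, 8] sum 27 len 7
Longest length seen: 7.

7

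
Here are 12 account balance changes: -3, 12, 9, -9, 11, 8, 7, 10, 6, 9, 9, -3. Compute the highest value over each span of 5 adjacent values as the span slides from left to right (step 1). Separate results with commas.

12, 12, 11, 11, 11, 10, 10, 10

-3 12 9 -9 11 → max 12
12 9 -9 11 8 → max 12
9 -9 11 8 7 → max 11
-9 11 8 7 10 → max 11
11 8 7 10 6 → max 11
8 7 10 6 9 → max 10
7 10 6 9 9 → max 10
10 6 9 9 -3 → max 10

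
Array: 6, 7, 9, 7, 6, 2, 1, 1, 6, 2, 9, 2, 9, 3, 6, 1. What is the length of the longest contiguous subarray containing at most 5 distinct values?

13

Extend right; when distinct count exceeds 5, shrink from the left:
add 6: window [6] (1 distinct), len 1
add 7: window [6, 7] (2 distinct), len 2
add 9: window [6, 7, 9] (3 distinct), len 3
add 7: window [6, 7, 9, 7] (3 distinct), len 4
add 6: window [6, 7, 9, 7, 6] (3 distinct), len 5
add 2: window [6, 7, 9, 7, 6, 2] (4 distinct), len 6
add 1: window [6, 7, 9, 7, 6, 2, 1] (5 distinct), len 7
add 1: window [6, 7, 9, 7, 6, 2, 1, 1] (5 distinct), len 8
add 6: window [6, 7, 9, 7, 6, 2, 1, 1, 6] (5 distinct), len 9
add 2: window [6, 7, 9, 7, 6, 2, 1, 1, 6, 2] (5 distinct), len 10
add 9: window [6, 7, 9, 7, 6, 2, 1, 1, 6, 2, 9] (5 distinct), len 11
add 2: window [6, 7, 9, 7, 6, 2, 1, 1, 6, 2, 9, 2] (5 distinct), len 12
add 9: window [6, 7, 9, 7, 6, 2, 1, 1, 6, 2, 9, 2, 9] (5 distinct), len 13
add 3: window [6, 2, 1, 1, 6, 2, 9, 2, 9, 3] (5 distinct), len 10
add 6: window [6, 2, 1, 1, 6, 2, 9, 2, 9, 3, 6] (5 distinct), len 11
add 1: window [6, 2, 1, 1, 6, 2, 9, 2, 9, 3, 6, 1] (5 distinct), len 12
Longest length with ≤5 distinct: 13.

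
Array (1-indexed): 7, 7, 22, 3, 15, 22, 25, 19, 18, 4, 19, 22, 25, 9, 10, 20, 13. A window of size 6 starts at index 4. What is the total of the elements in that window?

Elements at indices 4..9: 3, 15, 22, 25, 19, 18
sum(3, 15, 22, 25, 19, 18) = 102

102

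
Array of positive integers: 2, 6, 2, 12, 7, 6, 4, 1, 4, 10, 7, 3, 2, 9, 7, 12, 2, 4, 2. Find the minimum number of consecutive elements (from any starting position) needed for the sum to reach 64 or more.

11

add 2: running sum 2 < 64
add 6: running sum 8 < 64
add 2: running sum 10 < 64
add 12: running sum 22 < 64
add 7: running sum 29 < 64
add 6: running sum 35 < 64
add 4: running sum 39 < 64
add 1: running sum 40 < 64
add 4: running sum 44 < 64
add 10: running sum 54 < 64
add 7: running sum 61 < 64
end 11: [2, 6, 2, 12, 7, 6, 4, 1, 4, 10, 7, 3] sum 64, len 12
end 12: [6, 2, 12, 7, 6, 4, 1, 4, 10, 7, 3, 2] sum 64, len 12
end 13: [12, 7, 6, 4, 1, 4, 10, 7, 3, 2, 9] sum 65, len 11
end 14: [12, 7, 6, 4, 1, 4, 10, 7, 3, 2, 9, 7] sum 72, len 12
end 15: [6, 4, 1, 4, 10, 7, 3, 2, 9, 7, 12] sum 65, len 11
end 16: [6, 4, 1, 4, 10, 7, 3, 2, 9, 7, 12, 2] sum 67, len 12
end 17: [4, 1, 4, 10, 7, 3, 2, 9, 7, 12, 2, 4] sum 65, len 12
end 18: [4, 1, 4, 10, 7, 3, 2, 9, 7, 12, 2, 4, 2] sum 67, len 13
Shortest qualifying length: 11.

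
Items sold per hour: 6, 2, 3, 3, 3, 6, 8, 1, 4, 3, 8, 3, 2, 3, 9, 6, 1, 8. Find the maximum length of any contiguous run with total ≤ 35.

9

→ 6: sum 6, len 1
→ 2: sum 8, len 2
→ 3: sum 11, len 3
→ 3: sum 14, len 4
→ 3: sum 17, len 5
→ 6: sum 23, len 6
→ 8: sum 31, len 7
→ 1: sum 32, len 8
→ 4 (dropped 6): sum 30, len 8
→ 3: sum 33, len 9
→ 8 (dropped 2, 3, 3): sum 33, len 7
→ 3 (dropped 3): sum 33, len 7
→ 2: sum 35, len 8
→ 3 (dropped 6): sum 32, len 8
→ 9 (dropped 8): sum 33, len 8
→ 6 (dropped 1, 4): sum 34, len 7
→ 1: sum 35, len 8
→ 8 (dropped 3, 8): sum 32, len 7
Longest length seen: 9.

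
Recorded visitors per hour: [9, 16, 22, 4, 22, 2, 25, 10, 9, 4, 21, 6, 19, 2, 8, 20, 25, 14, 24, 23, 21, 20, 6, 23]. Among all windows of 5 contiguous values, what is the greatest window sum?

107

9 16 22 4 22 → sum 73
16 22 4 22 2 → sum 66
22 4 22 2 25 → sum 75
4 22 2 25 10 → sum 63
22 2 25 10 9 → sum 68
2 25 10 9 4 → sum 50
25 10 9 4 21 → sum 69
10 9 4 21 6 → sum 50
9 4 21 6 19 → sum 59
4 21 6 19 2 → sum 52
21 6 19 2 8 → sum 56
6 19 2 8 20 → sum 55
19 2 8 20 25 → sum 74
2 8 20 25 14 → sum 69
8 20 25 14 24 → sum 91
20 25 14 24 23 → sum 106
25 14 24 23 21 → sum 107
14 24 23 21 20 → sum 102
24 23 21 20 6 → sum 94
23 21 20 6 23 → sum 93
Greatest of these is 107.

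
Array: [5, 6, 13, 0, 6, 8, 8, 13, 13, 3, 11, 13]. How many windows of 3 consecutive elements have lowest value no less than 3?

7

5 6 13 → min 5  ≥ 3 ✓
6 13 0 → min 0
13 0 6 → min 0
0 6 8 → min 0
6 8 8 → min 6  ≥ 3 ✓
8 8 13 → min 8  ≥ 3 ✓
8 13 13 → min 8  ≥ 3 ✓
13 13 3 → min 3  ≥ 3 ✓
13 3 11 → min 3  ≥ 3 ✓
3 11 13 → min 3  ≥ 3 ✓
7 windows satisfy the condition.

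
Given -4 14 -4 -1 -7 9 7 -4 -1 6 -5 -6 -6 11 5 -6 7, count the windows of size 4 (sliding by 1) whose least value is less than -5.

10

(-4, 14, -4, -1) → min -4
(14, -4, -1, -7) → min -7  < -5 ✓
(-4, -1, -7, 9) → min -7  < -5 ✓
(-1, -7, 9, 7) → min -7  < -5 ✓
(-7, 9, 7, -4) → min -7  < -5 ✓
(9, 7, -4, -1) → min -4
(7, -4, -1, 6) → min -4
(-4, -1, 6, -5) → min -5
(-1, 6, -5, -6) → min -6  < -5 ✓
(6, -5, -6, -6) → min -6  < -5 ✓
(-5, -6, -6, 11) → min -6  < -5 ✓
(-6, -6, 11, 5) → min -6  < -5 ✓
(-6, 11, 5, -6) → min -6  < -5 ✓
(11, 5, -6, 7) → min -6  < -5 ✓
10 windows satisfy the condition.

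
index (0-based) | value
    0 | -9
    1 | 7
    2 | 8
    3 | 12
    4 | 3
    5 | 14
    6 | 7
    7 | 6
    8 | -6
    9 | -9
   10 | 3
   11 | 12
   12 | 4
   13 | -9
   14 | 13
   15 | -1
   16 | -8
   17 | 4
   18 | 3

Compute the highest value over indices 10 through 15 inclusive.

Elements at indices 10..15: 3, 12, 4, -9, 13, -1
max(3, 12, 4, -9, 13, -1) = 13

13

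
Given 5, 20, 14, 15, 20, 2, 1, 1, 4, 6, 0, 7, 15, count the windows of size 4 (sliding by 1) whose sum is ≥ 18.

[5, 20, 14, 15] → sum 54  ≥ 18 ✓
[20, 14, 15, 20] → sum 69  ≥ 18 ✓
[14, 15, 20, 2] → sum 51  ≥ 18 ✓
[15, 20, 2, 1] → sum 38  ≥ 18 ✓
[20, 2, 1, 1] → sum 24  ≥ 18 ✓
[2, 1, 1, 4] → sum 8
[1, 1, 4, 6] → sum 12
[1, 4, 6, 0] → sum 11
[4, 6, 0, 7] → sum 17
[6, 0, 7, 15] → sum 28  ≥ 18 ✓
6 windows satisfy the condition.

6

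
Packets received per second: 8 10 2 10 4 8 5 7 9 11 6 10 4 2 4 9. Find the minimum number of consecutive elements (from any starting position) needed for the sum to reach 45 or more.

add 8: running sum 8 < 45
add 10: running sum 18 < 45
add 2: running sum 20 < 45
add 10: running sum 30 < 45
add 4: running sum 34 < 45
add 8: running sum 42 < 45
end 6: [8, 10, 2, 10, 4, 8, 5] sum 47, len 7
end 7: [10, 2, 10, 4, 8, 5, 7] sum 46, len 7
end 8: [2, 10, 4, 8, 5, 7, 9] sum 45, len 7
end 9: [10, 4, 8, 5, 7, 9, 11] sum 54, len 7
end 10: [8, 5, 7, 9, 11, 6] sum 46, len 6
end 11: [5, 7, 9, 11, 6, 10] sum 48, len 6
end 12: [7, 9, 11, 6, 10, 4] sum 47, len 6
end 13: [7, 9, 11, 6, 10, 4, 2] sum 49, len 7
end 14: [9, 11, 6, 10, 4, 2, 4] sum 46, len 7
end 15: [11, 6, 10, 4, 2, 4, 9] sum 46, len 7
Shortest qualifying length: 6.

6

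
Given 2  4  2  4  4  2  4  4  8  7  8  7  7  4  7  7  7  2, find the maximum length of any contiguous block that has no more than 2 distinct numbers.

8

[2] 1 distinct, len 1
[2, 4] 2 distinct, len 2
[2, 4, 2] 2 distinct, len 3
[2, 4, 2, 4] 2 distinct, len 4
[2, 4, 2, 4, 4] 2 distinct, len 5
[2, 4, 2, 4, 4, 2] 2 distinct, len 6
[2, 4, 2, 4, 4, 2, 4] 2 distinct, len 7
[2, 4, 2, 4, 4, 2, 4, 4] 2 distinct, len 8
[4, 4, 8] 2 distinct, len 3
[8, 7] 2 distinct, len 2
[8, 7, 8] 2 distinct, len 3
[8, 7, 8, 7] 2 distinct, len 4
[8, 7, 8, 7, 7] 2 distinct, len 5
[7, 7, 4] 2 distinct, len 3
[7, 7, 4, 7] 2 distinct, len 4
[7, 7, 4, 7, 7] 2 distinct, len 5
[7, 7, 4, 7, 7, 7] 2 distinct, len 6
[7, 7, 7, 2] 2 distinct, len 4
Longest length with ≤2 distinct: 8.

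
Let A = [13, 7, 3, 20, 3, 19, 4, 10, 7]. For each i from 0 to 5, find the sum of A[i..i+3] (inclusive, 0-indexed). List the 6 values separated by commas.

(13, 7, 3, 20) → sum 43
(7, 3, 20, 3) → sum 33
(3, 20, 3, 19) → sum 45
(20, 3, 19, 4) → sum 46
(3, 19, 4, 10) → sum 36
(19, 4, 10, 7) → sum 40

43, 33, 45, 46, 36, 40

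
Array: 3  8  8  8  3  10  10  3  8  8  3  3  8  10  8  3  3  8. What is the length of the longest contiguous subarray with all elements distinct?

[3] len 1
[3, 8] len 2
[8] len 1
[8] len 1
[8, 3] len 2
[8, 3, 10] len 3
[10] len 1
[10, 3] len 2
[10, 3, 8] len 3
[8] len 1
[8, 3] len 2
[3] len 1
[3, 8] len 2
[3, 8, 10] len 3
[10, 8] len 2
[10, 8, 3] len 3
[3] len 1
[3, 8] len 2
Longest all-distinct length: 3.

3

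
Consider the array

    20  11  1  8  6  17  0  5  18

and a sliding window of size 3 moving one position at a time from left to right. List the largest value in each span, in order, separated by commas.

20, 11, 8, 17, 17, 17, 18

(20, 11, 1) → max 20
(11, 1, 8) → max 11
(1, 8, 6) → max 8
(8, 6, 17) → max 17
(6, 17, 0) → max 17
(17, 0, 5) → max 17
(0, 5, 18) → max 18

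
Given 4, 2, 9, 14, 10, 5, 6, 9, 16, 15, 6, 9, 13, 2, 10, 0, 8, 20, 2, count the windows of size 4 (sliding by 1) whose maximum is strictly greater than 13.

[4, 2, 9, 14] → max 14  > 13 ✓
[2, 9, 14, 10] → max 14  > 13 ✓
[9, 14, 10, 5] → max 14  > 13 ✓
[14, 10, 5, 6] → max 14  > 13 ✓
[10, 5, 6, 9] → max 10
[5, 6, 9, 16] → max 16  > 13 ✓
[6, 9, 16, 15] → max 16  > 13 ✓
[9, 16, 15, 6] → max 16  > 13 ✓
[16, 15, 6, 9] → max 16  > 13 ✓
[15, 6, 9, 13] → max 15  > 13 ✓
[6, 9, 13, 2] → max 13
[9, 13, 2, 10] → max 13
[13, 2, 10, 0] → max 13
[2, 10, 0, 8] → max 10
[10, 0, 8, 20] → max 20  > 13 ✓
[0, 8, 20, 2] → max 20  > 13 ✓
11 windows satisfy the condition.

11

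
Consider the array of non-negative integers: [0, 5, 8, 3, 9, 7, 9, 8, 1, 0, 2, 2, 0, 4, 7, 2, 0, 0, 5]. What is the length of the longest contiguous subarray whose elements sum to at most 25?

11

add 0: [0] sum 0, len 1
add 5: [0, 5] sum 5, len 2
add 8: [0, 5, 8] sum 13, len 3
add 3: [0, 5, 8, 3] sum 16, len 4
add 9: [0, 5, 8, 3, 9] sum 25, len 5
add 7: [3, 9, 7] sum 19, len 3
add 9: [9, 7, 9] sum 25, len 3
add 8: [7, 9, 8] sum 24, len 3
add 1: [7, 9, 8, 1] sum 25, len 4
add 0: [7, 9, 8, 1, 0] sum 25, len 5
add 2: [9, 8, 1, 0, 2] sum 20, len 5
add 2: [9, 8, 1, 0, 2, 2] sum 22, len 6
add 0: [9, 8, 1, 0, 2, 2, 0] sum 22, len 7
add 4: [8, 1, 0, 2, 2, 0, 4] sum 17, len 7
add 7: [8, 1, 0, 2, 2, 0, 4, 7] sum 24, len 8
add 2: [1, 0, 2, 2, 0, 4, 7, 2] sum 18, len 8
add 0: [1, 0, 2, 2, 0, 4, 7, 2, 0] sum 18, len 9
add 0: [1, 0, 2, 2, 0, 4, 7, 2, 0, 0] sum 18, len 10
add 5: [1, 0, 2, 2, 0, 4, 7, 2, 0, 0, 5] sum 23, len 11
Longest length seen: 11.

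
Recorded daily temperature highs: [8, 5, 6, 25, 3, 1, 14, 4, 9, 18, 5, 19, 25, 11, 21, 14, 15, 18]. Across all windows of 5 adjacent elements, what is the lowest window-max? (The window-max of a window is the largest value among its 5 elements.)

14

8 5 6 25 3 → max 25
5 6 25 3 1 → max 25
6 25 3 1 14 → max 25
25 3 1 14 4 → max 25
3 1 14 4 9 → max 14
1 14 4 9 18 → max 18
14 4 9 18 5 → max 18
4 9 18 5 19 → max 19
9 18 5 19 25 → max 25
18 5 19 25 11 → max 25
5 19 25 11 21 → max 25
19 25 11 21 14 → max 25
25 11 21 14 15 → max 25
11 21 14 15 18 → max 21
Lowest of these is 14.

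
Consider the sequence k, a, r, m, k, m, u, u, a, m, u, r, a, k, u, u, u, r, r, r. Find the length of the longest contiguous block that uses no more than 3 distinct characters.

7

[k] 1 distinct, len 1
[k, a] 2 distinct, len 2
[k, a, r] 3 distinct, len 3
[a, r, m] 3 distinct, len 3
[r, m, k] 3 distinct, len 3
[r, m, k, m] 3 distinct, len 4
[m, k, m, u] 3 distinct, len 4
[m, k, m, u, u] 3 distinct, len 5
[m, u, u, a] 3 distinct, len 4
[m, u, u, a, m] 3 distinct, len 5
[m, u, u, a, m, u] 3 distinct, len 6
[m, u, r] 3 distinct, len 3
[u, r, a] 3 distinct, len 3
[r, a, k] 3 distinct, len 3
[a, k, u] 3 distinct, len 3
[a, k, u, u] 3 distinct, len 4
[a, k, u, u, u] 3 distinct, len 5
[k, u, u, u, r] 3 distinct, len 5
[k, u, u, u, r, r] 3 distinct, len 6
[k, u, u, u, r, r, r] 3 distinct, len 7
Longest length with ≤3 distinct: 7.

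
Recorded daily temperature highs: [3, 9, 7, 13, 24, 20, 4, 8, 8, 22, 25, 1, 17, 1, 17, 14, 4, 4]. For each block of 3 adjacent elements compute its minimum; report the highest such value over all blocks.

13

(3, 9, 7) → min 3
(9, 7, 13) → min 7
(7, 13, 24) → min 7
(13, 24, 20) → min 13
(24, 20, 4) → min 4
(20, 4, 8) → min 4
(4, 8, 8) → min 4
(8, 8, 22) → min 8
(8, 22, 25) → min 8
(22, 25, 1) → min 1
(25, 1, 17) → min 1
(1, 17, 1) → min 1
(17, 1, 17) → min 1
(1, 17, 14) → min 1
(17, 14, 4) → min 4
(14, 4, 4) → min 4
Highest of these is 13.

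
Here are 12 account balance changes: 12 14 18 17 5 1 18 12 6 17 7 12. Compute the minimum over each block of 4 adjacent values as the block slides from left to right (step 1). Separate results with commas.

12, 5, 1, 1, 1, 1, 6, 6, 6

[12, 14, 18, 17] → min 12
[14, 18, 17, 5] → min 5
[18, 17, 5, 1] → min 1
[17, 5, 1, 18] → min 1
[5, 1, 18, 12] → min 1
[1, 18, 12, 6] → min 1
[18, 12, 6, 17] → min 6
[12, 6, 17, 7] → min 6
[6, 17, 7, 12] → min 6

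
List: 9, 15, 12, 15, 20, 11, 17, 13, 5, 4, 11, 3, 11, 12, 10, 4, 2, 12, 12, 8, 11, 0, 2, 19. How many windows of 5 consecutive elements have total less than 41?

[9, 15, 12, 15, 20] → sum 71
[15, 12, 15, 20, 11] → sum 73
[12, 15, 20, 11, 17] → sum 75
[15, 20, 11, 17, 13] → sum 76
[20, 11, 17, 13, 5] → sum 66
[11, 17, 13, 5, 4] → sum 50
[17, 13, 5, 4, 11] → sum 50
[13, 5, 4, 11, 3] → sum 36  < 41 ✓
[5, 4, 11, 3, 11] → sum 34  < 41 ✓
[4, 11, 3, 11, 12] → sum 41
[11, 3, 11, 12, 10] → sum 47
[3, 11, 12, 10, 4] → sum 40  < 41 ✓
[11, 12, 10, 4, 2] → sum 39  < 41 ✓
[12, 10, 4, 2, 12] → sum 40  < 41 ✓
[10, 4, 2, 12, 12] → sum 40  < 41 ✓
[4, 2, 12, 12, 8] → sum 38  < 41 ✓
[2, 12, 12, 8, 11] → sum 45
[12, 12, 8, 11, 0] → sum 43
[12, 8, 11, 0, 2] → sum 33  < 41 ✓
[8, 11, 0, 2, 19] → sum 40  < 41 ✓
9 windows satisfy the condition.

9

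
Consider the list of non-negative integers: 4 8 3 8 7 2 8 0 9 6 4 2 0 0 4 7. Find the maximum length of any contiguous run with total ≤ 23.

7

[4] sum 4 len 1
[4, 8] sum 12 len 2
[4, 8, 3] sum 15 len 3
[4, 8, 3, 8] sum 23 len 4
[3, 8, 7] sum 18 len 3
[3, 8, 7, 2] sum 20 len 4
[7, 2, 8] sum 17 len 3
[7, 2, 8, 0] sum 17 len 4
[2, 8, 0, 9] sum 19 len 4
[8, 0, 9, 6] sum 23 len 4
[0, 9, 6, 4] sum 19 len 4
[0, 9, 6, 4, 2] sum 21 len 5
[0, 9, 6, 4, 2, 0] sum 21 len 6
[0, 9, 6, 4, 2, 0, 0] sum 21 len 7
[6, 4, 2, 0, 0, 4] sum 16 len 6
[6, 4, 2, 0, 0, 4, 7] sum 23 len 7
Longest length seen: 7.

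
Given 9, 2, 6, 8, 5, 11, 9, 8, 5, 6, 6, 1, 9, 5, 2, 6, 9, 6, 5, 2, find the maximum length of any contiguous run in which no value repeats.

6

[9] len 1
[9, 2] len 2
[9, 2, 6] len 3
[9, 2, 6, 8] len 4
[9, 2, 6, 8, 5] len 5
[9, 2, 6, 8, 5, 11] len 6
[2, 6, 8, 5, 11, 9] len 6
[5, 11, 9, 8] len 4
[11, 9, 8, 5] len 4
[11, 9, 8, 5, 6] len 5
[6] len 1
[6, 1] len 2
[6, 1, 9] len 3
[6, 1, 9, 5] len 4
[6, 1, 9, 5, 2] len 5
[1, 9, 5, 2, 6] len 5
[5, 2, 6, 9] len 4
[9, 6] len 2
[9, 6, 5] len 3
[9, 6, 5, 2] len 4
Longest all-distinct length: 6.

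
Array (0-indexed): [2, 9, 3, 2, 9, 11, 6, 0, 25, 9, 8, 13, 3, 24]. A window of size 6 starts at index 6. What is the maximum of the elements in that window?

Elements at indices 6..11: 6, 0, 25, 9, 8, 13
max(6, 0, 25, 9, 8, 13) = 25

25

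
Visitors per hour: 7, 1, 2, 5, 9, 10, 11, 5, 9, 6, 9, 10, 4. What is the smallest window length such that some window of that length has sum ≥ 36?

add 7: running sum 7 < 36
add 1: running sum 8 < 36
add 2: running sum 10 < 36
add 5: running sum 15 < 36
add 9: running sum 24 < 36
add 10: running sum 34 < 36
add 11: shortest ending here [2, 5, 9, 10, 11] sum 37, len 5
add 5: shortest ending here [5, 9, 10, 11, 5] sum 40, len 5
add 9: shortest ending here [9, 10, 11, 5, 9] sum 44, len 5
add 6: shortest ending here [10, 11, 5, 9, 6] sum 41, len 5
add 9: shortest ending here [11, 5, 9, 6, 9] sum 40, len 5
add 10: shortest ending here [5, 9, 6, 9, 10] sum 39, len 5
add 4: shortest ending here [9, 6, 9, 10, 4] sum 38, len 5
Shortest qualifying length: 5.

5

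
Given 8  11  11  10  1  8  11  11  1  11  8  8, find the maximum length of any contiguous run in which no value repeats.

4

[8] len 1
[8, 11] len 2
[11] len 1
[11, 10] len 2
[11, 10, 1] len 3
[11, 10, 1, 8] len 4
[10, 1, 8, 11] len 4
[11] len 1
[11, 1] len 2
[1, 11] len 2
[1, 11, 8] len 3
[8] len 1
Longest all-distinct length: 4.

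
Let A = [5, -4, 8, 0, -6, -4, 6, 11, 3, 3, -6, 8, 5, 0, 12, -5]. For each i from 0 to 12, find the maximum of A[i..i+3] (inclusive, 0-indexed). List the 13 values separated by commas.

8, 8, 8, 6, 11, 11, 11, 11, 8, 8, 8, 12, 12

5 -4 8 0 → max 8
-4 8 0 -6 → max 8
8 0 -6 -4 → max 8
0 -6 -4 6 → max 6
-6 -4 6 11 → max 11
-4 6 11 3 → max 11
6 11 3 3 → max 11
11 3 3 -6 → max 11
3 3 -6 8 → max 8
3 -6 8 5 → max 8
-6 8 5 0 → max 8
8 5 0 12 → max 12
5 0 12 -5 → max 12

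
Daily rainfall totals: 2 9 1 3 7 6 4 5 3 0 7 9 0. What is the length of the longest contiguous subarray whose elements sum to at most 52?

Extend to the right; shrink from the left whenever the sum exceeds 52:
[2] sum 2 len 1
[2, 9] sum 11 len 2
[2, 9, 1] sum 12 len 3
[2, 9, 1, 3] sum 15 len 4
[2, 9, 1, 3, 7] sum 22 len 5
[2, 9, 1, 3, 7, 6] sum 28 len 6
[2, 9, 1, 3, 7, 6, 4] sum 32 len 7
[2, 9, 1, 3, 7, 6, 4, 5] sum 37 len 8
[2, 9, 1, 3, 7, 6, 4, 5, 3] sum 40 len 9
[2, 9, 1, 3, 7, 6, 4, 5, 3, 0] sum 40 len 10
[2, 9, 1, 3, 7, 6, 4, 5, 3, 0, 7] sum 47 len 11
[1, 3, 7, 6, 4, 5, 3, 0, 7, 9] sum 45 len 10
[1, 3, 7, 6, 4, 5, 3, 0, 7, 9, 0] sum 45 len 11
Longest length seen: 11.

11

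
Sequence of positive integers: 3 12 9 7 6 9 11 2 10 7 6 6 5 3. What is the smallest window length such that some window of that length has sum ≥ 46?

Extend right; whenever the sum reaches 46, record the length and shrink from the left:
add 3: running sum 3 < 46
add 12: running sum 15 < 46
add 9: running sum 24 < 46
add 7: running sum 31 < 46
add 6: running sum 37 < 46
end 5: [3, 12, 9, 7, 6, 9] sum 46, len 6
end 6: [12, 9, 7, 6, 9, 11] sum 54, len 6
end 7: [12, 9, 7, 6, 9, 11, 2] sum 56, len 7
end 8: [9, 7, 6, 9, 11, 2, 10] sum 54, len 7
end 9: [7, 6, 9, 11, 2, 10, 7] sum 52, len 7
end 10: [6, 9, 11, 2, 10, 7, 6] sum 51, len 7
end 11: [9, 11, 2, 10, 7, 6, 6] sum 51, len 7
end 12: [11, 2, 10, 7, 6, 6, 5] sum 47, len 7
end 13: [11, 2, 10, 7, 6, 6, 5, 3] sum 50, len 8
Shortest qualifying length: 6.

6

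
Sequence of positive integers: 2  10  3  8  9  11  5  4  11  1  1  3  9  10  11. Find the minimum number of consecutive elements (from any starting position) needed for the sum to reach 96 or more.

Extend right; whenever the sum reaches 96, record the length and shrink from the left:
add 2: running sum 2 < 96
add 10: running sum 12 < 96
add 3: running sum 15 < 96
add 8: running sum 23 < 96
add 9: running sum 32 < 96
add 11: running sum 43 < 96
add 5: running sum 48 < 96
add 4: running sum 52 < 96
add 11: running sum 63 < 96
add 1: running sum 64 < 96
add 1: running sum 65 < 96
add 3: running sum 68 < 96
add 9: running sum 77 < 96
add 10: running sum 87 < 96
end 14: [10, 3, 8, 9, 11, 5, 4, 11, 1, 1, 3, 9, 10, 11] sum 96, len 14
Shortest qualifying length: 14.

14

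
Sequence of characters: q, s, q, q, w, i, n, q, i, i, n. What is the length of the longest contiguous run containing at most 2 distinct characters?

4

[q] 1 distinct, len 1
[q, s] 2 distinct, len 2
[q, s, q] 2 distinct, len 3
[q, s, q, q] 2 distinct, len 4
[q, q, w] 2 distinct, len 3
[w, i] 2 distinct, len 2
[i, n] 2 distinct, len 2
[n, q] 2 distinct, len 2
[q, i] 2 distinct, len 2
[q, i, i] 2 distinct, len 3
[i, i, n] 2 distinct, len 3
Longest length with ≤2 distinct: 4.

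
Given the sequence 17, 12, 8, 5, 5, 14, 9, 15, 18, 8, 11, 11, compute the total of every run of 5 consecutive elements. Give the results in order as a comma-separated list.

47, 44, 41, 48, 61, 64, 61, 63

(17, 12, 8, 5, 5) → sum 47
(12, 8, 5, 5, 14) → sum 44
(8, 5, 5, 14, 9) → sum 41
(5, 5, 14, 9, 15) → sum 48
(5, 14, 9, 15, 18) → sum 61
(14, 9, 15, 18, 8) → sum 64
(9, 15, 18, 8, 11) → sum 61
(15, 18, 8, 11, 11) → sum 63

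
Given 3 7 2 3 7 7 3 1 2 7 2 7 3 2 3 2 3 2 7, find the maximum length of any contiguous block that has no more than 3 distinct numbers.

11

[3] 1 distinct, len 1
[3, 7] 2 distinct, len 2
[3, 7, 2] 3 distinct, len 3
[3, 7, 2, 3] 3 distinct, len 4
[3, 7, 2, 3, 7] 3 distinct, len 5
[3, 7, 2, 3, 7, 7] 3 distinct, len 6
[3, 7, 2, 3, 7, 7, 3] 3 distinct, len 7
[3, 7, 7, 3, 1] 3 distinct, len 5
[3, 1, 2] 3 distinct, len 3
[1, 2, 7] 3 distinct, len 3
[1, 2, 7, 2] 3 distinct, len 4
[1, 2, 7, 2, 7] 3 distinct, len 5
[2, 7, 2, 7, 3] 3 distinct, len 5
[2, 7, 2, 7, 3, 2] 3 distinct, len 6
[2, 7, 2, 7, 3, 2, 3] 3 distinct, len 7
[2, 7, 2, 7, 3, 2, 3, 2] 3 distinct, len 8
[2, 7, 2, 7, 3, 2, 3, 2, 3] 3 distinct, len 9
[2, 7, 2, 7, 3, 2, 3, 2, 3, 2] 3 distinct, len 10
[2, 7, 2, 7, 3, 2, 3, 2, 3, 2, 7] 3 distinct, len 11
Longest length with ≤3 distinct: 11.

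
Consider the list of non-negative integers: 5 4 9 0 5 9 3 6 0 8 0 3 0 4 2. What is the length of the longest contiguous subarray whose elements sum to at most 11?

5

add 5: [5] sum 5, len 1
add 4: [5, 4] sum 9, len 2
add 9: [9] sum 9, len 1
add 0: [9, 0] sum 9, len 2
add 5: [0, 5] sum 5, len 2
add 9: [9] sum 9, len 1
add 3: [3] sum 3, len 1
add 6: [3, 6] sum 9, len 2
add 0: [3, 6, 0] sum 9, len 3
add 8: [0, 8] sum 8, len 2
add 0: [0, 8, 0] sum 8, len 3
add 3: [0, 8, 0, 3] sum 11, len 4
add 0: [0, 8, 0, 3, 0] sum 11, len 5
add 4: [0, 3, 0, 4] sum 7, len 4
add 2: [0, 3, 0, 4, 2] sum 9, len 5
Longest length seen: 5.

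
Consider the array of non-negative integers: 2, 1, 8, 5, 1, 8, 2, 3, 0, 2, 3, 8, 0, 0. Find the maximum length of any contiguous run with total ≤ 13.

[2] sum 2 len 1
[2, 1] sum 3 len 2
[2, 1, 8] sum 11 len 3
[8, 5] sum 13 len 2
[5, 1] sum 6 len 2
[1, 8] sum 9 len 2
[1, 8, 2] sum 11 len 3
[8, 2, 3] sum 13 len 3
[8, 2, 3, 0] sum 13 len 4
[2, 3, 0, 2] sum 7 len 4
[2, 3, 0, 2, 3] sum 10 len 5
[0, 2, 3, 8] sum 13 len 4
[0, 2, 3, 8, 0] sum 13 len 5
[0, 2, 3, 8, 0, 0] sum 13 len 6
Longest length seen: 6.

6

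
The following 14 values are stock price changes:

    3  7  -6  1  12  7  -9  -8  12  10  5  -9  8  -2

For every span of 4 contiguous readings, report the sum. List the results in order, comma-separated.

Sliding a size-4 window across the 14 values:
3 7 -6 1 → sum 5
7 -6 1 12 → sum 14
-6 1 12 7 → sum 14
1 12 7 -9 → sum 11
12 7 -9 -8 → sum 2
7 -9 -8 12 → sum 2
-9 -8 12 10 → sum 5
-8 12 10 5 → sum 19
12 10 5 -9 → sum 18
10 5 -9 8 → sum 14
5 -9 8 -2 → sum 2

5, 14, 14, 11, 2, 2, 5, 19, 18, 14, 2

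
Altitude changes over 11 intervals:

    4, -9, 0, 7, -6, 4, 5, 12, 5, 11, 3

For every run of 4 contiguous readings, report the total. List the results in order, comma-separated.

2, -8, 5, 10, 15, 26, 33, 31

[4, -9, 0, 7] → sum 2
[-9, 0, 7, -6] → sum -8
[0, 7, -6, 4] → sum 5
[7, -6, 4, 5] → sum 10
[-6, 4, 5, 12] → sum 15
[4, 5, 12, 5] → sum 26
[5, 12, 5, 11] → sum 33
[12, 5, 11, 3] → sum 31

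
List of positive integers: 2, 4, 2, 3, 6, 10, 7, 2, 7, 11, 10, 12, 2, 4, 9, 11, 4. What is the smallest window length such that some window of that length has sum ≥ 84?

11

Extend right; whenever the sum reaches 84, record the length and shrink from the left:
add 2: running sum 2 < 84
add 4: running sum 6 < 84
add 2: running sum 8 < 84
add 3: running sum 11 < 84
add 6: running sum 17 < 84
add 10: running sum 27 < 84
add 7: running sum 34 < 84
add 2: running sum 36 < 84
add 7: running sum 43 < 84
add 11: running sum 54 < 84
add 10: running sum 64 < 84
add 12: running sum 76 < 84
add 2: running sum 78 < 84
add 4: running sum 82 < 84
end 14: [2, 3, 6, 10, 7, 2, 7, 11, 10, 12, 2, 4, 9] sum 85, len 13
end 15: [10, 7, 2, 7, 11, 10, 12, 2, 4, 9, 11] sum 85, len 11
end 16: [10, 7, 2, 7, 11, 10, 12, 2, 4, 9, 11, 4] sum 89, len 12
Shortest qualifying length: 11.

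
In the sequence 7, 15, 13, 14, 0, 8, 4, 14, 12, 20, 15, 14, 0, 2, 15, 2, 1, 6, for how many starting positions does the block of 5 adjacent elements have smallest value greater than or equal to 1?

4

[7, 15, 13, 14, 0] → min 0
[15, 13, 14, 0, 8] → min 0
[13, 14, 0, 8, 4] → min 0
[14, 0, 8, 4, 14] → min 0
[0, 8, 4, 14, 12] → min 0
[8, 4, 14, 12, 20] → min 4  ≥ 1 ✓
[4, 14, 12, 20, 15] → min 4  ≥ 1 ✓
[14, 12, 20, 15, 14] → min 12  ≥ 1 ✓
[12, 20, 15, 14, 0] → min 0
[20, 15, 14, 0, 2] → min 0
[15, 14, 0, 2, 15] → min 0
[14, 0, 2, 15, 2] → min 0
[0, 2, 15, 2, 1] → min 0
[2, 15, 2, 1, 6] → min 1  ≥ 1 ✓
4 windows satisfy the condition.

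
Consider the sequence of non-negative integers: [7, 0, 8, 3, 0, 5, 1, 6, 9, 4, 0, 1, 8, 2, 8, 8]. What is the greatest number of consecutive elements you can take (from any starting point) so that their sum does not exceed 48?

13

add 7: [7] sum 7, len 1
add 0: [7, 0] sum 7, len 2
add 8: [7, 0, 8] sum 15, len 3
add 3: [7, 0, 8, 3] sum 18, len 4
add 0: [7, 0, 8, 3, 0] sum 18, len 5
add 5: [7, 0, 8, 3, 0, 5] sum 23, len 6
add 1: [7, 0, 8, 3, 0, 5, 1] sum 24, len 7
add 6: [7, 0, 8, 3, 0, 5, 1, 6] sum 30, len 8
add 9: [7, 0, 8, 3, 0, 5, 1, 6, 9] sum 39, len 9
add 4: [7, 0, 8, 3, 0, 5, 1, 6, 9, 4] sum 43, len 10
add 0: [7, 0, 8, 3, 0, 5, 1, 6, 9, 4, 0] sum 43, len 11
add 1: [7, 0, 8, 3, 0, 5, 1, 6, 9, 4, 0, 1] sum 44, len 12
add 8: [0, 8, 3, 0, 5, 1, 6, 9, 4, 0, 1, 8] sum 45, len 12
add 2: [0, 8, 3, 0, 5, 1, 6, 9, 4, 0, 1, 8, 2] sum 47, len 13
add 8: [3, 0, 5, 1, 6, 9, 4, 0, 1, 8, 2, 8] sum 47, len 12
add 8: [1, 6, 9, 4, 0, 1, 8, 2, 8, 8] sum 47, len 10
Longest length seen: 13.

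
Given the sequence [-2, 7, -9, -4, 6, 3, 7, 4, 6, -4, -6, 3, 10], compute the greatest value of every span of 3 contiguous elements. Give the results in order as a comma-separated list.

7, 7, 6, 6, 7, 7, 7, 6, 6, 3, 10

-2 7 -9 → max 7
7 -9 -4 → max 7
-9 -4 6 → max 6
-4 6 3 → max 6
6 3 7 → max 7
3 7 4 → max 7
7 4 6 → max 7
4 6 -4 → max 6
6 -4 -6 → max 6
-4 -6 3 → max 3
-6 3 10 → max 10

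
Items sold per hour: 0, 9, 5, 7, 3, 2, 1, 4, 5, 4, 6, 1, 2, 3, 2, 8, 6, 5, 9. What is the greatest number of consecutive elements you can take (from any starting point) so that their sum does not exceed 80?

18

[0] sum 0 len 1
[0, 9] sum 9 len 2
[0, 9, 5] sum 14 len 3
[0, 9, 5, 7] sum 21 len 4
[0, 9, 5, 7, 3] sum 24 len 5
[0, 9, 5, 7, 3, 2] sum 26 len 6
[0, 9, 5, 7, 3, 2, 1] sum 27 len 7
[0, 9, 5, 7, 3, 2, 1, 4] sum 31 len 8
[0, 9, 5, 7, 3, 2, 1, 4, 5] sum 36 len 9
[0, 9, 5, 7, 3, 2, 1, 4, 5, 4] sum 40 len 10
[0, 9, 5, 7, 3, 2, 1, 4, 5, 4, 6] sum 46 len 11
[0, 9, 5, 7, 3, 2, 1, 4, 5, 4, 6, 1] sum 47 len 12
[0, 9, 5, 7, 3, 2, 1, 4, 5, 4, 6, 1, 2] sum 49 len 13
[0, 9, 5, 7, 3, 2, 1, 4, 5, 4, 6, 1, 2, 3] sum 52 len 14
[0, 9, 5, 7, 3, 2, 1, 4, 5, 4, 6, 1, 2, 3, 2] sum 54 len 15
[0, 9, 5, 7, 3, 2, 1, 4, 5, 4, 6, 1, 2, 3, 2, 8] sum 62 len 16
[0, 9, 5, 7, 3, 2, 1, 4, 5, 4, 6, 1, 2, 3, 2, 8, 6] sum 68 len 17
[0, 9, 5, 7, 3, 2, 1, 4, 5, 4, 6, 1, 2, 3, 2, 8, 6, 5] sum 73 len 18
[5, 7, 3, 2, 1, 4, 5, 4, 6, 1, 2, 3, 2, 8, 6, 5, 9] sum 73 len 17
Longest length seen: 18.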